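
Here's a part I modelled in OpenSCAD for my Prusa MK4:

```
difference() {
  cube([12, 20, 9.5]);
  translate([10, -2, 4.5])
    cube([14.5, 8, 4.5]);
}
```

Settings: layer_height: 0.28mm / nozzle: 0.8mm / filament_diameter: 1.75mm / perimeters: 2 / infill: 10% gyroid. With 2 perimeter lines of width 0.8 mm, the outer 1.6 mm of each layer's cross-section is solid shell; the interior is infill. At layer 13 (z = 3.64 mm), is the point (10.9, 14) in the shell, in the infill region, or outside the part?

At z = 3.64 mm: the 12×20 cube contributes its full rectangle; the cube at (10, -2) is not intersected at this z (z outside [4.5, 9]); After the difference (first − rest): none of the subtracted shapes is present at this height, so the 12×20 cube is unchanged — 1 connected region. Overall, the cross-section is a single solid region. The nearest boundary edge runs (12.00, 0.00)→(12.00, 20.00); distance from the point to it = 1.10 mm. The point is inside the cross-section, 1.10 mm from the nearest boundary — within the 1.6 mm shell band (2 × 0.8).

shell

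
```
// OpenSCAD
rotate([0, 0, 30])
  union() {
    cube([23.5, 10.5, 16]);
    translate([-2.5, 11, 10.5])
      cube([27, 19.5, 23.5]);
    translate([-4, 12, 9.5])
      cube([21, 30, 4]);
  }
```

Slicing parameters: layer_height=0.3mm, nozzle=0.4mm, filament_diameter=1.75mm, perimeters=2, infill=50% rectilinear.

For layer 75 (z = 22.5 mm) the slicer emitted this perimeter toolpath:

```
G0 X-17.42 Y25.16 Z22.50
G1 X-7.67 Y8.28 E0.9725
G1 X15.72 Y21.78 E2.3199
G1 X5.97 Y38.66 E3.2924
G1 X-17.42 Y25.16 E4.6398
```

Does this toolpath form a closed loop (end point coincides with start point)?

yes

Start point (G0): (-17.42, 25.16). End point (last G1): the path returns to the start — closed.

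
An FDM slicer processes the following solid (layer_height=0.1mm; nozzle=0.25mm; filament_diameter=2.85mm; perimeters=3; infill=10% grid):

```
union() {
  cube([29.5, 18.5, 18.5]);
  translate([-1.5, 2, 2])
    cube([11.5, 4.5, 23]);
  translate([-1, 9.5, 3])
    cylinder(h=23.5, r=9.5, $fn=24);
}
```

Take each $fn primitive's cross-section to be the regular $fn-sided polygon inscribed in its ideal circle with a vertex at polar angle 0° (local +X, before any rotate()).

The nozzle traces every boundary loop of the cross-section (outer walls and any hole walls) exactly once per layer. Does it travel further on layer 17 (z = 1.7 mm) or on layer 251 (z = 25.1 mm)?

layer 17 (z = 1.7 mm)

Layer 17 (z = 1.7): the cube is present — its section is the full 29.5×18.5 rectangle (perimeter 96.00 mm); the cube at (-1.5, 2) is not intersected at this z (z outside [2, 25]); the cylinder at (-1, 9.5) is not intersected at this z (z outside [3, 26.5]); Taking the union: only the 29.5×18.5 cube is present, so the union is just that shape — boundary = 96.00 mm. So its perimeter = 96.00 mm. Layer 251 (z = 25.1): the cube does not reach this height (z outside [0, 18.5]); the cube at (-1.5, 2) does not reach this height (z outside [2, 25]); the cylinder at (-1, 9.5): section is a regular 24-gon, circumradius r=9.5 (perimeter = 2·24·9.500·sin(180°/24) = 59.52 mm); Combining (union): only the r=9.5 cylinder at (-1, 9.5) is present, so the union is just that shape — boundary = 59.52 mm. So its perimeter = 59.52 mm. Layer 17 is larger (96.00 vs 59.52 mm).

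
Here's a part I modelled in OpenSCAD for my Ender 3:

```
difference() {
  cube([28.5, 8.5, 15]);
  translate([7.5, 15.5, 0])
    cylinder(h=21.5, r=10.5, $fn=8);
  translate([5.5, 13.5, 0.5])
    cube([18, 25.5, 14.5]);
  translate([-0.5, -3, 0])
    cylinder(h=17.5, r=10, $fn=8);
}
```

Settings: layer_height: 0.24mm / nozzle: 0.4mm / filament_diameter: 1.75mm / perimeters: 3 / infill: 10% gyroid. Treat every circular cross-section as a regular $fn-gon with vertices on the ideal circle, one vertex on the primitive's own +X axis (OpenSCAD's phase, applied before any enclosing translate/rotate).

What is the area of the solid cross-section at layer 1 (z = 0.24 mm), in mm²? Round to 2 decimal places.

At z = 0.24 mm: the cube (footprint 28.5×8.5) is included at this height (area 242.25 mm²); the r=10.5 cylinder at (7.5, 15.5) contributes a regular 8-gon of circumradius 10.5 (area = (8/2)·10.500²·sin(360°/8) = 311.83 mm²); the cube at (5.5, 13.5) is not intersected at this z (z outside [0.5, 15]); the r=10 cylinder at (-0.5, -3) gives a regular 8-gon of circumradius 10 (constant along its height) (area = (8/2)·10.000²·sin(360°/8) = 282.84 mm²); Subtracting the remaining from the first: starting from the 28.5×8.5 cube (242.25 mm²), the r=10.5 cylinder at (7.5, 15.5) partially overlaps it — only the 29.20 mm² overlap (of its 311.83 mm²) is removed, clipping the outline; the r=10 cylinder at (-0.5, -3) partially overlaps it — only the 39.13 mm² overlap (of its 282.84 mm²) is removed, clipping the outline — area = 173.92 mm². Overall, the cross-section is a single solid region. Net area = 173.92 mm².

173.92 mm²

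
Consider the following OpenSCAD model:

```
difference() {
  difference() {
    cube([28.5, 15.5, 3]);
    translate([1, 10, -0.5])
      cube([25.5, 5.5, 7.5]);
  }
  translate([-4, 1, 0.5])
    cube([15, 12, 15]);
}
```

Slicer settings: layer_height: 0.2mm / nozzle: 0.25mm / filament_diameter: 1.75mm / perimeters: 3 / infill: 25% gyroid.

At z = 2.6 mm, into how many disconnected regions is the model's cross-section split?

At z = 2.6 mm: the 28.5×15.5 cube contributes its full rectangle; the cube at (1, 10) (footprint 25.5×5.5) is included at this height; Taking the first minus the rest: starting from the 28.5×15.5 cube, the 25.5×5.5 cube at (1, 10) lies inside it touching the edge (removes its full 140.25 mm²) — 1 connected region; the cube at (-4, 1) is present — its section is the full 15×12 rectangle; Taking the first minus the rest: starting from that combined region, the 15×12 cube at (-4, 1) partially overlaps it — only the 102.00 mm² overlap (of its 180.00 mm²) is removed, clipping the outline — 2 connected regions. The result has 2 disconnected regions.

2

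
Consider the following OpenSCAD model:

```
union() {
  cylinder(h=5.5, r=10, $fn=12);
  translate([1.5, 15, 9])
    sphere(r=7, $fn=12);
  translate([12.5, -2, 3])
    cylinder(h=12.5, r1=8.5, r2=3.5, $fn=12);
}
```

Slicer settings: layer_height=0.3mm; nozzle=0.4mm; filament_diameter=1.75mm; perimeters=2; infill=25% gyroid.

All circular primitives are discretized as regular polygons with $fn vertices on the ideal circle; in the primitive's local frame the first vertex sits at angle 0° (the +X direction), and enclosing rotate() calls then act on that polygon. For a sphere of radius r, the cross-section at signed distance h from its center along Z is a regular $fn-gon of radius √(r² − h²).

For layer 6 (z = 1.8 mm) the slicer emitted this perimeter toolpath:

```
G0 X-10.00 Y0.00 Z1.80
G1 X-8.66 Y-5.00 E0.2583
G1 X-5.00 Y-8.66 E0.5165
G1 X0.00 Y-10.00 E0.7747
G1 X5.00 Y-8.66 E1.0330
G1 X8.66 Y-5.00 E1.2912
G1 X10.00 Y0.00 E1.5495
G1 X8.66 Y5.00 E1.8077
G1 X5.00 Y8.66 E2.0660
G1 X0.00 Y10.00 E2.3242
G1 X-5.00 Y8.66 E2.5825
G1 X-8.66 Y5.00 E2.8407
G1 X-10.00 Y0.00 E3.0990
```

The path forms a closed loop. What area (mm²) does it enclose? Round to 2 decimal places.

Apply the shoelace formula to the sequence of (X, Y) vertices; enclosed area = 299.99 mm².

299.99 mm²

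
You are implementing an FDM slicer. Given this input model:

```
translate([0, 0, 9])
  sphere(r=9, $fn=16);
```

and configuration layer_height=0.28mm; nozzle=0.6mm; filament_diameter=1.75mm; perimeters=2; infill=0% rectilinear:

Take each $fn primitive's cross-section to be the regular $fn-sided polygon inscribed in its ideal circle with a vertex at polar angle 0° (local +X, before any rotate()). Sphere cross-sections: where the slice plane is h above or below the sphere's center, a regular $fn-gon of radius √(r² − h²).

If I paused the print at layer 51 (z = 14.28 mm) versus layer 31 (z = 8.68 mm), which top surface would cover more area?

layer 31 (z = 8.68 mm)

Layer 51 (z = 14.28): the r=9 sphere slices to a regular 16-gon of circumradius 7.288 (√(r²−h²) with h=5.28 from center) (area = (16/2)·7.288²·sin(360°/16) = 162.63 mm²). So its area = 162.63 mm². Layer 31 (z = 8.68): the sphere: section is a regular 16-gon, circumradius = √(r²−h²) = √(9²−0.32²) = 8.994 (area = (16/2)·8.994²·sin(360°/16) = 247.67 mm²). So its area = 247.67 mm². Layer 31 is larger (247.67 vs 162.63 mm²).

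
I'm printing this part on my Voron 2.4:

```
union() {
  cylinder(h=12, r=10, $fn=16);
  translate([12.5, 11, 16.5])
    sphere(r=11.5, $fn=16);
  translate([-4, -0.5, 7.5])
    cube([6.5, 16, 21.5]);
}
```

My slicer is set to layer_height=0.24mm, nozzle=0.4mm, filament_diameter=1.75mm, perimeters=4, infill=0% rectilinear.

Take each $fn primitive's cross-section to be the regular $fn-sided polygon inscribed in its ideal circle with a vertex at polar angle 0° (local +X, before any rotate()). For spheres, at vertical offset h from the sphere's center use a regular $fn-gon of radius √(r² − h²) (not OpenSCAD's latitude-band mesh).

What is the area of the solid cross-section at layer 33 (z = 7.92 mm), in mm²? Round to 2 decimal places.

At z = 7.92 mm: the r=10 cylinder gives a regular 16-gon of circumradius 10 (constant along its height) (area = (16/2)·10.000²·sin(360°/16) = 306.15 mm²); the r=11.5 sphere at (12.5, 11) contributes a regular 16-gon of circumradius √(11.5²−8.58²) = 7.657 (area = (16/2)·7.657²·sin(360°/16) = 179.50 mm²); the 6.5×16 cube at (-4, -0.5) contributes its full rectangle (area 104.00 mm²); Combining (union): the regions partially overlap — summed areas 589.65 mm² minus the doubly-counted overlap 68.63 mm² gives 521.02 mm² — area = 521.02 mm². Overall, the cross-section is a single solid region. Net area = 521.02 mm².

521.02 mm²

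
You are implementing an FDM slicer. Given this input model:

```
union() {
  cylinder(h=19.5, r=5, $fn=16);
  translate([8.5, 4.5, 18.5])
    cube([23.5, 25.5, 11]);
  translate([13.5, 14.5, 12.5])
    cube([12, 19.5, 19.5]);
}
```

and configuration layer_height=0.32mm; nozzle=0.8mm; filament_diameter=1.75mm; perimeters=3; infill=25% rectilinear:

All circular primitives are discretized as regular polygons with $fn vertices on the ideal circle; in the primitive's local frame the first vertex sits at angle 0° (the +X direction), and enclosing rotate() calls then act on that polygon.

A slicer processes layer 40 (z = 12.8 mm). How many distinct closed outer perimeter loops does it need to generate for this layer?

At z = 12.8 mm: the r=5 cylinder contributes a regular 16-gon of circumradius 5; the cube at (8.5, 4.5) does not reach this height (z outside [18.5, 29.5]); the cube at (13.5, 14.5) is present — its section is the full 12×19.5 rectangle; Combining (union): the 2 present regions are separate (no shared area or edge), so areas and boundary lengths simply add and each stays a separate island — 2 connected regions. The result has 2 disconnected regions.

2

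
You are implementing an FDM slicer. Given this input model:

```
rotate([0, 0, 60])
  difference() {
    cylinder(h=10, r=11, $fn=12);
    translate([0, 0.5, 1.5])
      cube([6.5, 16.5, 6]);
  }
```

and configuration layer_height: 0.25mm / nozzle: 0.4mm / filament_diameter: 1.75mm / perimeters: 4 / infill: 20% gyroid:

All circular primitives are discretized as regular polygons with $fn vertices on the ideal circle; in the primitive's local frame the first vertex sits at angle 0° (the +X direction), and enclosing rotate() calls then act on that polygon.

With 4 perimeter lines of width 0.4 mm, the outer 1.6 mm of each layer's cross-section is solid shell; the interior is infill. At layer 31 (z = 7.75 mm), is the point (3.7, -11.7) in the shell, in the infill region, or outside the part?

outside

At z = 7.75 mm: the cylinder: section is a regular 12-gon, circumradius r=11; the cube at (0, 0.5) is not intersected at this z (z outside [1.5, 7.5]); Subtracting the remaining from the first: none of the subtracted shapes is present at this height, so the r=11 cylinder is unchanged — 1 connected region; (whole slice rotated 60° about Z — lengths, areas and connectivity unchanged). Overall, the cross-section is a single solid region. Undo the 60° rotation: the query point maps to (-8.282, -9.054) in the un-rotated model frame. The nearest boundary edge runs (-9.53, -5.50)→(-5.50, -9.53); distance from the point to it = 1.63 mm. The point is not inside any of the regions above, so it lies outside the cross-section (1.63 mm from the nearest boundary).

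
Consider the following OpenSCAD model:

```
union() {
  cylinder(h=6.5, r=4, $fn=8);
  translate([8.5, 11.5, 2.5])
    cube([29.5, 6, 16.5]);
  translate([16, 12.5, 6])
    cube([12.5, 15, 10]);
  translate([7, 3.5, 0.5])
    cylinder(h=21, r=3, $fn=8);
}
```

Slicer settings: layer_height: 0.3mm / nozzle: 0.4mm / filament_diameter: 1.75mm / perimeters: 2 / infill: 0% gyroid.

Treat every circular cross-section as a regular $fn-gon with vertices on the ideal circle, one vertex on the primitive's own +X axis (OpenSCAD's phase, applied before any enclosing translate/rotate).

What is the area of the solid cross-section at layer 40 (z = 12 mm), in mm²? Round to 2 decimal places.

327.46 mm²

At z = 12 mm: the cylinder is absent (z outside [0, 6.5]); the cube at (8.5, 11.5) (footprint 29.5×6) is included at this height (area 177.00 mm²); the cube at (16, 12.5) (footprint 12.5×15) is included at this height (area 187.50 mm²); the r=3 cylinder at (7, 3.5) contributes a regular 8-gon of circumradius 3 (area = (8/2)·3.000²·sin(360°/8) = 25.46 mm²); Taking the union: the regions partially overlap — summed areas 389.96 mm² minus the doubly-counted overlap 62.50 mm² gives 327.46 mm² — area = 327.46 mm². Overall, the cross-section has 2 separate islands. Net area = 327.46 mm².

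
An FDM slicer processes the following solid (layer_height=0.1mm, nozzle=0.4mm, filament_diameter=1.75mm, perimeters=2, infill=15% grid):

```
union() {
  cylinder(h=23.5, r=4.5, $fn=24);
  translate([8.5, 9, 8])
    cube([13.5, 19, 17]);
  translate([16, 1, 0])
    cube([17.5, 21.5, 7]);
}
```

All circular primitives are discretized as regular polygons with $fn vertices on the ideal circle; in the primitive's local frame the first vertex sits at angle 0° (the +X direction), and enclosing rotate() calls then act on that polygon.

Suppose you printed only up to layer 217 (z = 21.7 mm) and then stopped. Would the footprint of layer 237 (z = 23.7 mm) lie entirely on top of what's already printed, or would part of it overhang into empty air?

Compare the two slices. At z = 21.7: the r=4.5 cylinder gives a regular 24-gon of circumradius 4.5 (constant along its height) (area = (24/2)·4.500²·sin(360°/24) = 62.89 mm²); the cube at (8.5, 9) is present — its section is the full 13.5×19 rectangle (area 256.50 mm²); the cube at (16, 1) is not intersected at this z (z outside [0, 7]); Combining (union): the 2 present regions are separate (no shared area or edge), so areas and boundary lengths simply add and each stays a separate island — area = 319.39 mm². At z = 23.7: the cylinder is not intersected at this z (z outside [0, 23.5]); the cube at (8.5, 9) (footprint 13.5×19) is included at this height (area 256.50 mm²); the cube at (16, 1) does not reach this height (z outside [0, 7]); Combining (union): only the 13.5×19 cube at (8.5, 9) is present, so the union is just that shape — area = 256.50 mm². Checking containment: the cross-section at z = 23.7 is a subset of the cross-section at z = 21.7.

entirely on top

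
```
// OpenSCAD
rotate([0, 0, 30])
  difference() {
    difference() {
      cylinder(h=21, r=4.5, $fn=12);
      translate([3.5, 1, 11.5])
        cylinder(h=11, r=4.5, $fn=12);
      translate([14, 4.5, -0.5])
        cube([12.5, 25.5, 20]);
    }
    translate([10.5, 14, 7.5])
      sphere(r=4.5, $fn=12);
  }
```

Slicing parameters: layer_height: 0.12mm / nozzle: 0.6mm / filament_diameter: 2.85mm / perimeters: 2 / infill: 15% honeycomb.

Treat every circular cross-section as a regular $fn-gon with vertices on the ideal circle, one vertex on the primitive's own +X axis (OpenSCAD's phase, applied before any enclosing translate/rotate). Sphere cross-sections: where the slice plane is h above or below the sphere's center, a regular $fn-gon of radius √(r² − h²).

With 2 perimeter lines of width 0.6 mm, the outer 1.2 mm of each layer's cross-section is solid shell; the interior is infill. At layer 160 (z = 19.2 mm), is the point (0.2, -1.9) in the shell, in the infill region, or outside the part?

At z = 19.2 mm: the r=4.5 cylinder gives a regular 12-gon of circumradius 4.5 (constant along its height); the r=4.5 cylinder at (3.5, 1) contributes a regular 12-gon of circumradius 4.5; the cube at (14, 4.5) (footprint 12.5×25.5) is included at this height; Subtracting the remaining from the first: starting from the r=4.5 cylinder, the r=4.5 cylinder at (3.5, 1) partially overlaps it — only the 29.60 mm² overlap (of its 60.75 mm²) is removed, clipping the outline; the 12.5×25.5 cube at (14, 4.5) misses the remaining region (no effect) — 1 connected region; the sphere at (10.5, 14) is not intersected at this z (|z−center|=11.700 > r=4.5); Subtracting the remaining from the first: none of the subtracted shapes is present at this height, so the result so far is unchanged — 1 connected region; (rotated 30° about Z; rotation is an isometry so areas/perimeters/island counts are preserved). Overall, the cross-section is a single solid region. Undo the 30° rotation: the query point maps to (-0.777, -1.745) in the un-rotated model frame. The nearest boundary edge runs (-0.40, -1.25)→(1.25, -2.90); distance from the point to it = 0.62 mm. The point is inside the cross-section, 0.62 mm from the nearest boundary — within the 1.2 mm shell band (2 × 0.6).

shell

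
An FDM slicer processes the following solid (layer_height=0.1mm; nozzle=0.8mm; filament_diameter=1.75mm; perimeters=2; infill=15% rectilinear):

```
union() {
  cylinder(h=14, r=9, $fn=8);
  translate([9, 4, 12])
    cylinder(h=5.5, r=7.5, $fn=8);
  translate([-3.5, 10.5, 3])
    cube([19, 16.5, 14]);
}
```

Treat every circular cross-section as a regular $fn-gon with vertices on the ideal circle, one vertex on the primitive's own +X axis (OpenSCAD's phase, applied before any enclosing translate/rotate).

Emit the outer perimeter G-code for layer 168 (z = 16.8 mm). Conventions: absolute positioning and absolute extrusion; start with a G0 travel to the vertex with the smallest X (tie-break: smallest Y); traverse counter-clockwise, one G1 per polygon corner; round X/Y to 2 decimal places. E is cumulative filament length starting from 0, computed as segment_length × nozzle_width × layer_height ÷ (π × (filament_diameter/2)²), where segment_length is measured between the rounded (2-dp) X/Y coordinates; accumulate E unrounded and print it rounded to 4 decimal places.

At z = 16.8 mm: the cylinder is not intersected at this z (z outside [0, 14]); the r=7.5 cylinder at (9, 4) gives a regular 8-gon of circumradius 7.5 (constant along its height); the cube at (-3.5, 10.5) is present — its section is the full 19×16.5 rectangle; Merging all regions: the regions partially overlap (shared area 2.41 mm²), so overlapping operands fuse into one piece — 1 connected region. The outline is a single polygon with 13 vertices. Extrusion per mm of travel: 0.8 × 0.1 / (π × 0.875²) = 0.033260. Accumulating E over each segment gives final E = 3.5545.

G0 X-3.50 Y10.50 Z16.80
G1 X6.59 Y10.50 E0.3356
G1 X3.70 Y9.30 E0.4397
G1 X1.50 Y4.00 E0.6305
G1 X3.70 Y-1.30 E0.8214
G1 X9.00 Y-3.50 E1.0123
G1 X14.30 Y-1.30 E1.2031
G1 X16.50 Y4.00 E1.3940
G1 X14.30 Y9.30 E1.5848
G1 X11.41 Y10.50 E1.6889
G1 X15.50 Y10.50 E1.8250
G1 X15.50 Y27.00 E2.3738
G1 X-3.50 Y27.00 E3.0057
G1 X-3.50 Y10.50 E3.5545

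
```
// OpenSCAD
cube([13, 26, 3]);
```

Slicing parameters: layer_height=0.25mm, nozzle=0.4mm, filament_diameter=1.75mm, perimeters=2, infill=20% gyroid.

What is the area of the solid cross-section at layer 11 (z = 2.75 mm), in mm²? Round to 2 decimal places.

At z = 2.75 mm: the cube is present — its section is the full 13×26 rectangle (area 338.00 mm²). Overall, the cross-section is a single solid region. Net area = 338.00 mm².

338.00 mm²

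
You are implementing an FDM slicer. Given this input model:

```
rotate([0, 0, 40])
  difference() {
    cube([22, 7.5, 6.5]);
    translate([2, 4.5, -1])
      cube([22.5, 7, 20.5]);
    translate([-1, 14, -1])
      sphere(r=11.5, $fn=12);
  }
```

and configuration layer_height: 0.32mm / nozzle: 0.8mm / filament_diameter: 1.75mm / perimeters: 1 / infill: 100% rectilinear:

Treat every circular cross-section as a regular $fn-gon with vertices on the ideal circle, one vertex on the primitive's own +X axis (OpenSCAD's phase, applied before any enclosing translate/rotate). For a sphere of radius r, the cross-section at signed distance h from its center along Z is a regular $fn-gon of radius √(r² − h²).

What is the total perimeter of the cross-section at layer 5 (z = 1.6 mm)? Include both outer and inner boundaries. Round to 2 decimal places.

51.81 mm

At z = 1.6 mm: the 22×7.5 cube contributes its full rectangle (perimeter 59.00 mm); the cube at (2, 4.5) is present — its section is the full 22.5×7 rectangle (perimeter 59.00 mm); the r=11.5 sphere at (-1, 14) contributes a regular 12-gon of circumradius √(11.5²−2.6²) = 11.202 (perimeter = 2·12·11.202·sin(180°/12) = 69.58 mm); Subtracting the remaining from the first: starting from the 22×7.5 cube, the 22.5×7 cube at (2, 4.5) partially overlaps it — only the 60.00 mm² overlap (of its 157.50 mm²) is removed, clipping the outline; the r=11.5 sphere at (-1, 14) partially overlaps it — only the 9.78 mm² overlap (of its 376.47 mm²) is removed, clipping the outline — boundary = 51.81 mm; (whole slice rotated 40° about Z — lengths, areas and connectivity unchanged). Overall, the cross-section is a single solid region. Total boundary length (outer) = 51.81 mm.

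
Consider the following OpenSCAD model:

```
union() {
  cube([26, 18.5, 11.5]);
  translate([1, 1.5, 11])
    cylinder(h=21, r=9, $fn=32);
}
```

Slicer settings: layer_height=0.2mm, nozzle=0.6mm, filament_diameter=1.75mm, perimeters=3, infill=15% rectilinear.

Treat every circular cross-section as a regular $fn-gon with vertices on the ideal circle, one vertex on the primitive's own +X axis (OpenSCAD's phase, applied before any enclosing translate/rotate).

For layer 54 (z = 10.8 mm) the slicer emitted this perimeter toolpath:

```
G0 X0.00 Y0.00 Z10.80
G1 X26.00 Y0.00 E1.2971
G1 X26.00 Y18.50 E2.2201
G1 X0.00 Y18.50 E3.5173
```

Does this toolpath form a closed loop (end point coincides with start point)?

Start point (G0): (0.00, 0.00). End point (last G1): the path does not return to the start — open.

no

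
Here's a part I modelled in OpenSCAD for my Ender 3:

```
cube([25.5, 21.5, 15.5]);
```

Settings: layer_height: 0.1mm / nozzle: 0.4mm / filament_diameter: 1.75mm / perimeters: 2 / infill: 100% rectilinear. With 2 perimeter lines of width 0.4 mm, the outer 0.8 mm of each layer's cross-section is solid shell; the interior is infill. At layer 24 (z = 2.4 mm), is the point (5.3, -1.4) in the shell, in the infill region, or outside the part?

At z = 2.4 mm: the 25.5×21.5 cube contributes its full rectangle. Overall, the cross-section is a single solid region. The nearest boundary edge runs (0.00, 0.00)→(25.50, 0.00); distance from the point to it = 1.40 mm. The point is not inside any of the regions above, so it lies outside the cross-section (1.40 mm from the nearest boundary).

outside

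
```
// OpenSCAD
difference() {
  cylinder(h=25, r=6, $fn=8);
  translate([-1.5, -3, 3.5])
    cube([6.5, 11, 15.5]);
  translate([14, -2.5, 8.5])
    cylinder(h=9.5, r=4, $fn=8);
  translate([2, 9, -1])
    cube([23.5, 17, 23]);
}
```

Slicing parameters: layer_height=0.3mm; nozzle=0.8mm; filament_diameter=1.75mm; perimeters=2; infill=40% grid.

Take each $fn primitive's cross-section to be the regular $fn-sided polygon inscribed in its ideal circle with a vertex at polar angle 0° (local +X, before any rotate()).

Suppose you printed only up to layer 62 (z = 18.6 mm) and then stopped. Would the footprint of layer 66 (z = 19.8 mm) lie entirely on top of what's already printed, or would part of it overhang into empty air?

part overhangs

Compare the two slices. At z = 18.6: the cylinder: section is a regular 8-gon, circumradius r=6 (area = (8/2)·6.000²·sin(360°/8) = 101.82 mm²); the cube at (-1.5, -3) (footprint 6.5×11) is included at this height (area 71.50 mm²); the cylinder at (14, -2.5) does not reach this height (z outside [8.5, 18]); the 23.5×17 cube at (2, 9) contributes its full rectangle (area 399.50 mm²); After the difference (first − rest): starting from the r=6 cylinder (101.82 mm²), the 6.5×11 cube at (-1.5, -3) partially overlaps it — only the 52.21 mm² overlap (of its 71.50 mm²) is removed, clipping the outline; the 23.5×17 cube at (2, 9) misses the remaining region (no effect) — area = 49.61 mm². At z = 19.8: the r=6 cylinder gives a regular 8-gon of circumradius 6 (constant along its height) (area = (8/2)·6.000²·sin(360°/8) = 101.82 mm²); the cube at (-1.5, -3) does not reach this height (z outside [3.5, 19]); the cylinder at (14, -2.5) is not intersected at this z (z outside [8.5, 18]); the 23.5×17 cube at (2, 9) contributes its full rectangle (area 399.50 mm²); After the difference (first − rest): starting from the r=6 cylinder (101.82 mm²), the 23.5×17 cube at (2, 9) misses the remaining region (no effect) — area = 101.82 mm². Checking containment: at z = 19.8 the cross-section extends beyond the z = 18.6 cross-section by about 52.21 mm².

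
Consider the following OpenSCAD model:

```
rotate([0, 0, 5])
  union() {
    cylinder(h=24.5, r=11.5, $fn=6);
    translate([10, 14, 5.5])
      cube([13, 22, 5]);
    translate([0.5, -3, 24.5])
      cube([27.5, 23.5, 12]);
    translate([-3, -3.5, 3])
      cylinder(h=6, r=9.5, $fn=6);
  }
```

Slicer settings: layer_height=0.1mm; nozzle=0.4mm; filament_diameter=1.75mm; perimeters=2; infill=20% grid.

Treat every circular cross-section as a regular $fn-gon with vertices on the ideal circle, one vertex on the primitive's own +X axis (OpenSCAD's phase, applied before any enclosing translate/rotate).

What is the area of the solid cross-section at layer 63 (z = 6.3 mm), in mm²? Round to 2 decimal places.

At z = 6.3 mm: the r=11.5 cylinder contributes a regular 6-gon of circumradius 11.5 (area = (6/2)·11.500²·sin(360°/6) = 343.60 mm²); the cube at (10, 14) is present — its section is the full 13×22 rectangle (area 286.00 mm²); the cube at (0.5, -3) is absent (z outside [24.5, 36.5]); the r=9.5 cylinder at (-3, -3.5) contributes a regular 6-gon of circumradius 9.5 (area = (6/2)·9.500²·sin(360°/6) = 234.48 mm²); Combining (union): the regions partially overlap — summed areas 864.07 mm² minus the doubly-counted overlap 192.41 mm² gives 671.66 mm² — area = 671.66 mm²; (whole slice rotated 5° about Z — lengths, areas and connectivity unchanged). Overall, the cross-section has 2 separate islands. Net area = 671.66 mm².

671.66 mm²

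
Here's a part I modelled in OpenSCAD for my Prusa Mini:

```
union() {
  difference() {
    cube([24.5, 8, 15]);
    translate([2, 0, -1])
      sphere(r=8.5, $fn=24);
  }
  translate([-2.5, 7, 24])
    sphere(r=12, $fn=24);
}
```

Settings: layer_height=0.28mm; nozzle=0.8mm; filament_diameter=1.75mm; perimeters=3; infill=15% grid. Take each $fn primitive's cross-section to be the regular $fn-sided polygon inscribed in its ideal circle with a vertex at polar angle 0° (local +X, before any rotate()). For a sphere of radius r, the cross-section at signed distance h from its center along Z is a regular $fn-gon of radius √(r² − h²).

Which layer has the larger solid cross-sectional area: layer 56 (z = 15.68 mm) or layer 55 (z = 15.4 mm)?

Layer 56 (z = 15.68): the cube is absent (z outside [0, 15]); the sphere at (2, 0) is absent (|z−center|=16.680 > r=8.5); Taking the first minus the rest: the first operand is absent here, so nothing remains; the r=12 sphere at (-2.5, 7) slices to a regular 24-gon of circumradius 8.647 (√(r²−h²) with h=8.32 from center) (area = (24/2)·8.647²·sin(360°/24) = 232.25 mm²); Combining (union): only the r=12 sphere at (-2.5, 7) is present, so the union is just that shape — area = 232.25 mm². So its area = 232.25 mm². Layer 55 (z = 15.4): the cube is absent (z outside [0, 15]); the sphere at (2, 0) does not reach this height (|z−center|=16.400 > r=8.5); After the difference (first − rest): the first operand is absent here, so nothing remains; the r=12 sphere at (-2.5, 7) slices to a regular 24-gon of circumradius 8.369 (√(r²−h²) with h=8.6 from center) (area = (24/2)·8.369²·sin(360°/24) = 217.53 mm²); Combining (union): only the r=12 sphere at (-2.5, 7) is present, so the union is just that shape — area = 217.53 mm². So its area = 217.53 mm². Layer 56 is larger (232.25 vs 217.53 mm²).

layer 56 (z = 15.68 mm)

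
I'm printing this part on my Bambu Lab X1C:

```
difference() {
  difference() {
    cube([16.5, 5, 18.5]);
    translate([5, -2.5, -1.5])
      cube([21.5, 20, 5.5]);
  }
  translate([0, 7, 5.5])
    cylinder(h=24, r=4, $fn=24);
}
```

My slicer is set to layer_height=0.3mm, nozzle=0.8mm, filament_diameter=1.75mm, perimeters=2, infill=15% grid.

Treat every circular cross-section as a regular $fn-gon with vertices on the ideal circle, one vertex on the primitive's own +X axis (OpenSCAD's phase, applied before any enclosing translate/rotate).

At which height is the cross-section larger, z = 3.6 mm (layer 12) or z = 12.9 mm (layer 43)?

layer 43 (z = 12.9 mm)

Layer 12 (z = 3.6): the cube (footprint 16.5×5) is included at this height (area 82.50 mm²); the 21.5×20 cube at (5, -2.5) contributes its full rectangle (area 430.00 mm²); Taking the first minus the rest: starting from the 16.5×5 cube (82.50 mm²), the 21.5×20 cube at (5, -2.5) partially overlaps it — only the 57.50 mm² overlap (of its 430.00 mm²) is removed, clipping the outline — area = 25.00 mm²; the cylinder at (0, 7) is not intersected at this z (z outside [5.5, 29.5]); After the difference (first − rest): none of the subtracted shapes is present at this height, so the result so far is unchanged — area = 25.00 mm². So its area = 25.00 mm². Layer 43 (z = 12.9): the cube (footprint 16.5×5) is included at this height (area 82.50 mm²); the cube at (5, -2.5) does not reach this height (z outside [-1.5, 4]); Subtracting the remaining from the first: none of the subtracted shapes is present at this height, so the 16.5×5 cube is unchanged — area = 82.50 mm²; the r=4 cylinder at (0, 7) contributes a regular 24-gon of circumradius 4 (area = (24/2)·4.000²·sin(360°/24) = 49.69 mm²); Subtracting the remaining from the first: starting from the result so far (82.50 mm²), the r=4 cylinder at (0, 7) partially overlaps it — only the 4.82 mm² overlap (of its 49.69 mm²) is removed, clipping the outline — area = 77.68 mm². So its area = 77.68 mm². Layer 43 is larger (77.68 vs 25.00 mm²).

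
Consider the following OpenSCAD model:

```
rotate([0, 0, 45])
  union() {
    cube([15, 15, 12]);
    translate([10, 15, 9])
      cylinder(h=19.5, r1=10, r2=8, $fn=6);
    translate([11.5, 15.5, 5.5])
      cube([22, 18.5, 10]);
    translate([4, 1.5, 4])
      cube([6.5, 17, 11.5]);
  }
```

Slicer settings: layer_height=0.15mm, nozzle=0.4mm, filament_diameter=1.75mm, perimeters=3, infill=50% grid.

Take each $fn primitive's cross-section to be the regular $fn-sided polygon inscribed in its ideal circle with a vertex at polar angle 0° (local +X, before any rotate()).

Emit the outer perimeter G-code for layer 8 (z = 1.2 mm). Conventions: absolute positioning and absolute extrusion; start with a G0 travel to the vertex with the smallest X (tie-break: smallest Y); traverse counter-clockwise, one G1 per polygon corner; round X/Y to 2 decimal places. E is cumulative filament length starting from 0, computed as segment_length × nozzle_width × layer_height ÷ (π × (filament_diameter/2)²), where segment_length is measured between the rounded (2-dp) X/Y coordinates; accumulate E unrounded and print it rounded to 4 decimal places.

G0 X-10.61 Y10.61 Z1.20
G1 X0.00 Y0.00 E0.3743
G1 X10.61 Y10.61 E0.7486
G1 X0.00 Y21.21 E1.1227
G1 X-10.61 Y10.61 E1.4968

At z = 1.2 mm: the 15×15 cube contributes its full rectangle; the cone at (10, 15) is not intersected at this z (z outside [9, 28.5]); the cube at (11.5, 15.5) is absent (z outside [5.5, 15.5]); the cube at (4, 1.5) is not intersected at this z (z outside [4, 15.5]); Combining (union): only the 15×15 cube is present, so the union is just that shape — 1 connected region; (rotated 45° about Z; rotation is an isometry so areas/perimeters/island counts are preserved). The outline is a single polygon with 4 vertices. Extrusion per mm of travel: 0.4 × 0.15 / (π × 0.875²) = 0.024945. Accumulating E over each segment gives final E = 1.4968.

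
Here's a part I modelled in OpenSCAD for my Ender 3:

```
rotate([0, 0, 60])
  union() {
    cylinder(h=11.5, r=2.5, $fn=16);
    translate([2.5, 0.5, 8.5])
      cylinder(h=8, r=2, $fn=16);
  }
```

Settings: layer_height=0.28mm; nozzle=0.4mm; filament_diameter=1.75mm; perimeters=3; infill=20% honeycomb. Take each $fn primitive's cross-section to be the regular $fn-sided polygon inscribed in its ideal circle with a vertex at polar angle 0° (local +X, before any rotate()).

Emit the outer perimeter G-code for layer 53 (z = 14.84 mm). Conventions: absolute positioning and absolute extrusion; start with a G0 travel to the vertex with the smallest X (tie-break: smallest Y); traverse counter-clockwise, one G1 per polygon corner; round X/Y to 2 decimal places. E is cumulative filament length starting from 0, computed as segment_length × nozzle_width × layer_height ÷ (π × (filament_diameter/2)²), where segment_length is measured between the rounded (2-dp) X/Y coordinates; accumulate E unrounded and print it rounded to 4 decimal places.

At z = 14.84 mm: the cylinder is absent (z outside [0, 11.5]); the cylinder at (2.5, 0.5): section is a regular 16-gon, circumradius r=2; Taking the union: only the r=2 cylinder at (2.5, 0.5) is present, so the union is just that shape — 1 connected region; (rotated 60° about Z; rotation is an isometry so areas/perimeters/island counts are preserved). The outline is a single polygon with 16 vertices. Extrusion per mm of travel: 0.4 × 0.28 / (π × 0.875²) = 0.046564. Accumulating E over each segment gives final E = 0.5815.

G0 X-1.17 Y2.68 Z14.84
G1 X-1.11 Y1.90 E0.0364
G1 X-0.77 Y1.20 E0.0727
G1 X-0.18 Y0.68 E0.1093
G1 X0.56 Y0.43 E0.1457
G1 X1.33 Y0.48 E0.1816
G1 X2.03 Y0.83 E0.2180
G1 X2.55 Y1.42 E0.2546
G1 X2.80 Y2.15 E0.2906
G1 X2.75 Y2.93 E0.3270
G1 X2.40 Y3.63 E0.3634
G1 X1.82 Y4.15 E0.3997
G1 X1.08 Y4.40 E0.4361
G1 X0.30 Y4.35 E0.4725
G1 X-0.40 Y4.00 E0.5089
G1 X-0.92 Y3.42 E0.5452
G1 X-1.17 Y2.68 E0.5815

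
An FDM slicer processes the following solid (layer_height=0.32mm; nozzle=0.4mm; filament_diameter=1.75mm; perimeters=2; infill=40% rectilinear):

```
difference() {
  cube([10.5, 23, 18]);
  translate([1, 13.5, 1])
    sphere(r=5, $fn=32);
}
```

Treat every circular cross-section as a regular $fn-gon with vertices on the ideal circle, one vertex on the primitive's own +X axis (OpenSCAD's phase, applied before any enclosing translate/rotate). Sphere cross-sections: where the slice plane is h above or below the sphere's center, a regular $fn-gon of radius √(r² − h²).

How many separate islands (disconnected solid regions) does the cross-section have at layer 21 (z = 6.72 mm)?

At z = 6.72 mm: the cube (footprint 10.5×23) is included at this height; the sphere at (1, 13.5) does not reach this height (|z−center|=5.720 > r=5); After the difference (first − rest): none of the subtracted shapes is present at this height, so the 10.5×23 cube is unchanged — 1 connected region. Overall, the cross-section is a single solid region. Island count = 1.

1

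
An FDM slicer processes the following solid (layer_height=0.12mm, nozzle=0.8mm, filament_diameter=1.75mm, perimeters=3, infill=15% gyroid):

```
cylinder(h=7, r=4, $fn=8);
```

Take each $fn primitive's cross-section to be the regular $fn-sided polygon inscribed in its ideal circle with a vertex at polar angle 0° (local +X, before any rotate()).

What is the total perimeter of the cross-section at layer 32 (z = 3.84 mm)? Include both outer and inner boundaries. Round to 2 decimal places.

24.49 mm

At z = 3.84 mm: the r=4 cylinder contributes a regular 8-gon of circumradius 4 (perimeter = 2·8·4.000·sin(180°/8) = 24.49 mm). Overall, the cross-section is a single solid region. Total boundary length (outer) = 24.49 mm.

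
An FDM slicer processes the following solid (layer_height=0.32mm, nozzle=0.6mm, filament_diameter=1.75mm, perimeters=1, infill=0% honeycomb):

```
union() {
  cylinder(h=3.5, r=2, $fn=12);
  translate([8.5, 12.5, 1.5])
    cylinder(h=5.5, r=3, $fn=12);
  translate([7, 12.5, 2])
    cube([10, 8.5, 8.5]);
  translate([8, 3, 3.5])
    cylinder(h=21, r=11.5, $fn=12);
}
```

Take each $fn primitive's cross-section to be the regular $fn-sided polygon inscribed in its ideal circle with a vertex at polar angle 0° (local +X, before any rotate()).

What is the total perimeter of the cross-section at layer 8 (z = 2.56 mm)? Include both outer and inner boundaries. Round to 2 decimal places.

At z = 2.56 mm: the r=2 cylinder contributes a regular 12-gon of circumradius 2 (perimeter = 2·12·2.000·sin(180°/12) = 12.42 mm); the cylinder at (8.5, 12.5): section is a regular 12-gon, circumradius r=3 (perimeter = 2·12·3.000·sin(180°/12) = 18.63 mm); the 10×8.5 cube at (7, 12.5) contributes its full rectangle (perimeter 37.00 mm); the cylinder at (8, 3) is not intersected at this z (z outside [3.5, 24.5]); Taking the union: the regions partially overlap (shared area 10.95 mm²), so the edge portions inside another operand are dropped and the merged outline is re-measured after clipping — boundary = 54.75 mm. Overall, the cross-section has 2 separate islands. Total boundary length (outer) = 54.75 mm.

54.75 mm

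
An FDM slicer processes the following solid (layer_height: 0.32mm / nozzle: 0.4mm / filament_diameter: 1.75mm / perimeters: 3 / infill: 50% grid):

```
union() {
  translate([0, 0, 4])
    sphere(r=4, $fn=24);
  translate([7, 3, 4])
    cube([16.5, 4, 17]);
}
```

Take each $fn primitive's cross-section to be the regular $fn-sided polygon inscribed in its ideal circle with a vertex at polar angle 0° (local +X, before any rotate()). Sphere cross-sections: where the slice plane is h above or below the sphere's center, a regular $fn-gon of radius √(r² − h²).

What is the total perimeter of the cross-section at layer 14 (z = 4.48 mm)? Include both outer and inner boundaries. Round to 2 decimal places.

At z = 4.48 mm: the r=4 sphere slices to a regular 24-gon of circumradius 3.971 (√(r²−h²) with h=0.48 from center) (perimeter = 2·24·3.971·sin(180°/24) = 24.88 mm); the cube at (7, 3) is present — its section is the full 16.5×4 rectangle (perimeter 41.00 mm); Merging all regions: the 2 present regions are separate (no shared area or edge), so areas and boundary lengths simply add and each stays a separate island — boundary = 65.88 mm. Overall, the cross-section has 2 separate islands. Total boundary length (outer) = 65.88 mm.

65.88 mm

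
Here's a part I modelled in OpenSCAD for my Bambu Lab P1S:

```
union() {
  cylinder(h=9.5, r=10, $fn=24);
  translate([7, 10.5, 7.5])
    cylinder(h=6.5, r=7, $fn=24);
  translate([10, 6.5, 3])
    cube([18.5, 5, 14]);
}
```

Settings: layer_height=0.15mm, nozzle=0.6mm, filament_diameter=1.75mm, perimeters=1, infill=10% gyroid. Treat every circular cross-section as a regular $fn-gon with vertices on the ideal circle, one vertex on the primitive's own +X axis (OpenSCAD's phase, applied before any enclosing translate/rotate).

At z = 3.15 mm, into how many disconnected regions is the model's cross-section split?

2

At z = 3.15 mm: the r=10 cylinder contributes a regular 24-gon of circumradius 10; the cylinder at (7, 10.5) is not intersected at this z (z outside [7.5, 14]); the 18.5×5 cube at (10, 6.5) contributes its full rectangle; Merging all regions: the 2 present regions are separate (no shared area or edge), so areas and boundary lengths simply add and each stays a separate island — 2 connected regions. The result has 2 disconnected regions.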